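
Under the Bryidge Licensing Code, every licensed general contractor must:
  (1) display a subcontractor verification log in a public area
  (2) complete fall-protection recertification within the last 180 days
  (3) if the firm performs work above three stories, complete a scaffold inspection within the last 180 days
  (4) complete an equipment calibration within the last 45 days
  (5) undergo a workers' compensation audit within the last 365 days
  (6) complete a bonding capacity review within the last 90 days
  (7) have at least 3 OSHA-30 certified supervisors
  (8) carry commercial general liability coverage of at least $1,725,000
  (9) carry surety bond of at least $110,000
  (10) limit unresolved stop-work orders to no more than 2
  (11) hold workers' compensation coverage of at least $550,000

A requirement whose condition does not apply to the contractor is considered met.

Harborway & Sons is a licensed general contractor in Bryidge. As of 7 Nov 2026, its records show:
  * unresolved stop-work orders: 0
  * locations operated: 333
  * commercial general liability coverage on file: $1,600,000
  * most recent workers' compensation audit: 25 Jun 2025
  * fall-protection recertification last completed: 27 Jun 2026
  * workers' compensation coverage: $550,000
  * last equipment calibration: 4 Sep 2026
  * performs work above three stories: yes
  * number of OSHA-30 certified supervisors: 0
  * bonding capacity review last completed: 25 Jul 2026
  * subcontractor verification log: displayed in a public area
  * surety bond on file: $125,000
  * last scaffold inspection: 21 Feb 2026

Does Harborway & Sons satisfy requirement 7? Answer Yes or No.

No

7. OSHA-30 certified supervisors 0 < 3 → not met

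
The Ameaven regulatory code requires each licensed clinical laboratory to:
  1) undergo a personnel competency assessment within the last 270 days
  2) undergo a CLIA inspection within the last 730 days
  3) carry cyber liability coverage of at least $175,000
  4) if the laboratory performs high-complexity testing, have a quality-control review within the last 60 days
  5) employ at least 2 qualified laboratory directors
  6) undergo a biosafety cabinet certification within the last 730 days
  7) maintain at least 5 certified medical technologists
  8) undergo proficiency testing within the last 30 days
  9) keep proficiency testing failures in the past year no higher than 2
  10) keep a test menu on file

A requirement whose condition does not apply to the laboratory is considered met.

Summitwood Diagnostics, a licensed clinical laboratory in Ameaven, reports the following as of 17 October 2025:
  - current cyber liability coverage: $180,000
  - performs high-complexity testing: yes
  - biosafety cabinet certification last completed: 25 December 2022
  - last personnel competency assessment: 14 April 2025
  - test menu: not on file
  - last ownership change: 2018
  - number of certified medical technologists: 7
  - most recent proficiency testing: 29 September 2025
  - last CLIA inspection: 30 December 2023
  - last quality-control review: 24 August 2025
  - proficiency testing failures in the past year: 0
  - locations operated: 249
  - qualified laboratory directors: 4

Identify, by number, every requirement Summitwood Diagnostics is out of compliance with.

6, 10

1. personnel competency assessment 186 days ago vs limit 270 → met
2. CLIA inspection 657 days ago vs limit 730 → met
3. cyber liability coverage $180,000 ≥ $175,000 → met
4. condition 'performs high-complexity testing' holds; quality-control review 54 days ago vs limit 60 → met
5. qualified laboratory directors 4 ≥ 2 → met
6. biosafety cabinet certification 1027 days ago vs limit 730 → not met
7. certified medical technologists 7 ≥ 5 → met
8. proficiency testing 18 days ago vs limit 30 → met
9. proficiency testing failures in the past year 0 ≤ 2 → met
10. test menu absent → not met
Not met: 6, 10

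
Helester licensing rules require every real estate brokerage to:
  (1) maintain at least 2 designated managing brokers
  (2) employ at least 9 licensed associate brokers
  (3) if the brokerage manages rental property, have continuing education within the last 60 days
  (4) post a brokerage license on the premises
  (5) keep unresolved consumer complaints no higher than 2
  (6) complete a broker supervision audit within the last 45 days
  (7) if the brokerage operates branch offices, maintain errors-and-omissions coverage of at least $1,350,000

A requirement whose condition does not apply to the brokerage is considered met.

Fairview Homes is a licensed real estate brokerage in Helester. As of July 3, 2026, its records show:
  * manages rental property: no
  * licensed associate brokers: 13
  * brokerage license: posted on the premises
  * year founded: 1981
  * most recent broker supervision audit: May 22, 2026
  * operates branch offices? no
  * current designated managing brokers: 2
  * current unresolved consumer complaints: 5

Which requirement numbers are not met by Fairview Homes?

1. designated managing brokers 2 ≥ 2 → met
2. licensed associate brokers 13 ≥ 9 → met
3. condition 'manages rental property' does not hold → requirement n/a → met
4. brokerage license present → met
5. unresolved consumer complaints 5 > 2 → not met
6. broker supervision audit 42 days ago vs limit 45 → met
7. condition 'operates branch offices' does not hold → requirement n/a → met
Not met: 5

5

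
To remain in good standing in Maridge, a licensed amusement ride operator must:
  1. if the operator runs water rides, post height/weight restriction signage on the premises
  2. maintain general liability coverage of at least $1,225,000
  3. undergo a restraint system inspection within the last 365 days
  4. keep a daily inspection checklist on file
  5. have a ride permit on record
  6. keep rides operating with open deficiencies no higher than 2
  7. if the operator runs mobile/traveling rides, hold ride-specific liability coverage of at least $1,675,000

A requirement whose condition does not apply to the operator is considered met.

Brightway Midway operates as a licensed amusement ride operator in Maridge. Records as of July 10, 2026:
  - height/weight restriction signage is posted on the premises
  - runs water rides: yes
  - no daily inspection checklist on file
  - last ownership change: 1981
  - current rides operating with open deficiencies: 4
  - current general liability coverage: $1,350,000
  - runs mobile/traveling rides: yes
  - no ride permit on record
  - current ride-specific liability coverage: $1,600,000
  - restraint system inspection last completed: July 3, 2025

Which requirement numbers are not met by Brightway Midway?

3, 4, 5, 6, 7

1. condition 'runs water rides' holds; height/weight restriction signage present → met
2. general liability coverage $1,350,000 ≥ $1,225,000 → met
3. restraint system inspection 372 days ago vs limit 365 → not met
4. daily inspection checklist absent → not met
5. ride permit absent → not met
6. rides operating with open deficiencies 4 > 2 → not met
7. condition 'runs mobile/traveling rides' holds; ride-specific liability coverage $1,600,000 < $1,675,000 → not met
Not met: 3, 4, 5, 6, 7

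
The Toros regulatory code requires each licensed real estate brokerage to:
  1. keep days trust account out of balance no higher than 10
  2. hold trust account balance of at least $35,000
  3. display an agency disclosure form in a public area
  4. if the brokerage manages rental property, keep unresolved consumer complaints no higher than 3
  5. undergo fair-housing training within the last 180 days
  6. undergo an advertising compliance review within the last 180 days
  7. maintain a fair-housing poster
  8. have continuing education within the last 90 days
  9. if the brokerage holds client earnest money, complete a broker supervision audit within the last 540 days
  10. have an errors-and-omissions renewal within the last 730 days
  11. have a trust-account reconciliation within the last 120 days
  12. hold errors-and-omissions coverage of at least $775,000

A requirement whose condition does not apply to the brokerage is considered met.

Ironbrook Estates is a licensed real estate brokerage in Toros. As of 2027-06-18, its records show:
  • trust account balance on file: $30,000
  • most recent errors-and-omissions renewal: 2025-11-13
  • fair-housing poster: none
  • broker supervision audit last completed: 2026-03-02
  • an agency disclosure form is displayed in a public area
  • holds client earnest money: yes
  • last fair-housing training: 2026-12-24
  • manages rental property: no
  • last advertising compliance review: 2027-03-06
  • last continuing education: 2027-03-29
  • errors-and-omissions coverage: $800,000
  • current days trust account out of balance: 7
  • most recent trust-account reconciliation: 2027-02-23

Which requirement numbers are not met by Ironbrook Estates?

1. days trust account out of balance 7 ≤ 10 → met
2. trust account balance $30,000 < $35,000 → not met
3. agency disclosure form present → met
4. condition 'manages rental property' does not hold → requirement n/a → met
5. fair-housing training 176 days ago vs limit 180 → met
6. advertising compliance review 104 days ago vs limit 180 → met
7. fair-housing poster absent → not met
8. continuing education 81 days ago vs limit 90 → met
9. condition 'holds client earnest money' holds; broker supervision audit 473 days ago vs limit 540 → met
10. errors-and-omissions renewal 582 days ago vs limit 730 → met
11. trust-account reconciliation 115 days ago vs limit 120 → met
12. errors-and-omissions coverage $800,000 ≥ $775,000 → met
Not met: 2, 7

2, 7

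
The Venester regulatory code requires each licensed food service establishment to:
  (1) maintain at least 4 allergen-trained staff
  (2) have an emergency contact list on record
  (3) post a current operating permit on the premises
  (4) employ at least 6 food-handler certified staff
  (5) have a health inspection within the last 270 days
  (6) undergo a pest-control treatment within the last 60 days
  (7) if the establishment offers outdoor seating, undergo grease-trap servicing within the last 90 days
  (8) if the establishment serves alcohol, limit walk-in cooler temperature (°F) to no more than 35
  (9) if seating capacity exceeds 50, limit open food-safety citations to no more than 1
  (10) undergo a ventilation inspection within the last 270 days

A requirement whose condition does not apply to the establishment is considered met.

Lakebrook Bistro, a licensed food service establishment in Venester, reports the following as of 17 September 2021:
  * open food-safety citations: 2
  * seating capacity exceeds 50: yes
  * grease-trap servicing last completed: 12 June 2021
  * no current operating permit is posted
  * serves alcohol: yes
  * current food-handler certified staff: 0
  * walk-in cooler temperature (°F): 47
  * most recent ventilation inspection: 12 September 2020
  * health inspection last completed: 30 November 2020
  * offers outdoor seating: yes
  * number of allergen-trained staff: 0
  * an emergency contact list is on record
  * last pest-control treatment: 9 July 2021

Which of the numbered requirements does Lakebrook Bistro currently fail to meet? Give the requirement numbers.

1. allergen-trained staff 0 < 4 → not met
2. emergency contact list present → met
3. current operating permit absent → not met
4. food-handler certified staff 0 < 6 → not met
5. health inspection 291 days ago vs limit 270 → not met
6. pest-control treatment 70 days ago vs limit 60 → not met
7. condition 'offers outdoor seating' holds; grease-trap servicing 97 days ago vs limit 90 → not met
8. condition 'serves alcohol' holds; walk-in cooler temperature (°F) 47 > 35 → not met
9. condition 'seating capacity exceeds 50' holds; open food-safety citations 2 > 1 → not met
10. ventilation inspection 370 days ago vs limit 270 → not met
Not met: 1, 3, 4, 5, 6, 7, 8, 9, 10

1, 3, 4, 5, 6, 7, 8, 9, 10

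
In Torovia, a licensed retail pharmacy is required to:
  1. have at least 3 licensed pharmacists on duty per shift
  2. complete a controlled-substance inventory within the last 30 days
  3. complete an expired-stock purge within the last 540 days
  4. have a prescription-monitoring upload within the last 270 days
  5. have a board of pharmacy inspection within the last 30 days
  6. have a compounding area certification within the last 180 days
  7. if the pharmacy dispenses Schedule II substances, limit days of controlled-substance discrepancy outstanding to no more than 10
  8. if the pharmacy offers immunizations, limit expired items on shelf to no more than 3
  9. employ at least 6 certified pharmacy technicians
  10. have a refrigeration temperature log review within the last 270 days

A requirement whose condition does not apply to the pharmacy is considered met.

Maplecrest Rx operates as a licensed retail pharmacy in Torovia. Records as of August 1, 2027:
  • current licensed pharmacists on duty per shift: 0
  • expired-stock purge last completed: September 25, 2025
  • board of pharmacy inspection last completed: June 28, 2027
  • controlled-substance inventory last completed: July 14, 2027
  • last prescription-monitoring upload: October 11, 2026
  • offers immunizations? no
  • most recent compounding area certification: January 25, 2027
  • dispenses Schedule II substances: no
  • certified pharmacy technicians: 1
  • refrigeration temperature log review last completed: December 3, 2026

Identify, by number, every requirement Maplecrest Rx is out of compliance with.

1. licensed pharmacists on duty per shift 0 < 3 → not met
2. controlled-substance inventory 18 days ago vs limit 30 → met
3. expired-stock purge 675 days ago vs limit 540 → not met
4. prescription-monitoring upload 294 days ago vs limit 270 → not met
5. board of pharmacy inspection 34 days ago vs limit 30 → not met
6. compounding area certification 188 days ago vs limit 180 → not met
7. condition 'dispenses Schedule II substances' does not hold → requirement n/a → met
8. condition 'offers immunizations' does not hold → requirement n/a → met
9. certified pharmacy technicians 1 < 6 → not met
10. refrigeration temperature log review 241 days ago vs limit 270 → met
Not met: 1, 3, 4, 5, 6, 9

1, 3, 4, 5, 6, 9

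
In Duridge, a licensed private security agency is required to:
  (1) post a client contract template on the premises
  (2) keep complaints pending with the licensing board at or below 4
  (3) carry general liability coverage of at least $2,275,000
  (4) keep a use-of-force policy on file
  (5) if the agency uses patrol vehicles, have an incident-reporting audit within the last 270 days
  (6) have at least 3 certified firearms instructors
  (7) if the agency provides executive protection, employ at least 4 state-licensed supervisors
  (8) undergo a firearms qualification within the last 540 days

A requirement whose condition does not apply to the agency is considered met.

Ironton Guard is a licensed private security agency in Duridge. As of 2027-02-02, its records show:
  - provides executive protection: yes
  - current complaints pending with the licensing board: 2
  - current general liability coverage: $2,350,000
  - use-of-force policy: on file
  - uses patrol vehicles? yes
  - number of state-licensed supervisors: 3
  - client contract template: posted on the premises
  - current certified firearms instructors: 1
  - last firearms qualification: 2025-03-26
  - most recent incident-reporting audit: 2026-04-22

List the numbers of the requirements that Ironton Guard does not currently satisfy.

5, 6, 7, 8

1. client contract template present → met
2. complaints pending with the licensing board 2 ≤ 4 → met
3. general liability coverage $2,350,000 ≥ $2,275,000 → met
4. use-of-force policy present → met
5. condition 'uses patrol vehicles' holds; incident-reporting audit 286 days ago vs limit 270 → not met
6. certified firearms instructors 1 < 3 → not met
7. condition 'provides executive protection' holds; state-licensed supervisors 3 < 4 → not met
8. firearms qualification 678 days ago vs limit 540 → not met
Not met: 5, 6, 7, 8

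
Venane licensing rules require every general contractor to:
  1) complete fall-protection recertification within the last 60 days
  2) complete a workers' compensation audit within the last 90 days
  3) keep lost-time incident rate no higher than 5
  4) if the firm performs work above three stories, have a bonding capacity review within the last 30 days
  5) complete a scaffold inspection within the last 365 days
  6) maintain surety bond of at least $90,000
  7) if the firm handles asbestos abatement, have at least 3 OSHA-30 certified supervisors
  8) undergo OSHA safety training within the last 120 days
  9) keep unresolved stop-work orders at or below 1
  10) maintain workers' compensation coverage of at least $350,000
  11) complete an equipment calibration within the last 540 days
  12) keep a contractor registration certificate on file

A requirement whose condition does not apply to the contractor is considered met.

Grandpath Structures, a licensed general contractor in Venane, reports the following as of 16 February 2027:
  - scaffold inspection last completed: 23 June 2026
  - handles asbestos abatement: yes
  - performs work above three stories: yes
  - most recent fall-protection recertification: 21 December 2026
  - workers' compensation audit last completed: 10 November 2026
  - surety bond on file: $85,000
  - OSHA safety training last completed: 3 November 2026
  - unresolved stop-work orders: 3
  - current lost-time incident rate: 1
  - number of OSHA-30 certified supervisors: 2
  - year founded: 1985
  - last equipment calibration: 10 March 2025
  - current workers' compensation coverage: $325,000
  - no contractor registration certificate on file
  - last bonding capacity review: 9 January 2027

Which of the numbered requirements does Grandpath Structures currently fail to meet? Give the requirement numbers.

1. fall-protection recertification 57 days ago vs limit 60 → met
2. workers' compensation audit 98 days ago vs limit 90 → not met
3. lost-time incident rate 1 ≤ 5 → met
4. condition 'performs work above three stories' holds; bonding capacity review 38 days ago vs limit 30 → not met
5. scaffold inspection 238 days ago vs limit 365 → met
6. surety bond $85,000 < $90,000 → not met
7. condition 'handles asbestos abatement' holds; OSHA-30 certified supervisors 2 < 3 → not met
8. OSHA safety training 105 days ago vs limit 120 → met
9. unresolved stop-work orders 3 > 1 → not met
10. workers' compensation coverage $325,000 < $350,000 → not met
11. equipment calibration 708 days ago vs limit 540 → not met
12. contractor registration certificate absent → not met
Not met: 2, 4, 6, 7, 9, 10, 11, 12

2, 4, 6, 7, 9, 10, 11, 12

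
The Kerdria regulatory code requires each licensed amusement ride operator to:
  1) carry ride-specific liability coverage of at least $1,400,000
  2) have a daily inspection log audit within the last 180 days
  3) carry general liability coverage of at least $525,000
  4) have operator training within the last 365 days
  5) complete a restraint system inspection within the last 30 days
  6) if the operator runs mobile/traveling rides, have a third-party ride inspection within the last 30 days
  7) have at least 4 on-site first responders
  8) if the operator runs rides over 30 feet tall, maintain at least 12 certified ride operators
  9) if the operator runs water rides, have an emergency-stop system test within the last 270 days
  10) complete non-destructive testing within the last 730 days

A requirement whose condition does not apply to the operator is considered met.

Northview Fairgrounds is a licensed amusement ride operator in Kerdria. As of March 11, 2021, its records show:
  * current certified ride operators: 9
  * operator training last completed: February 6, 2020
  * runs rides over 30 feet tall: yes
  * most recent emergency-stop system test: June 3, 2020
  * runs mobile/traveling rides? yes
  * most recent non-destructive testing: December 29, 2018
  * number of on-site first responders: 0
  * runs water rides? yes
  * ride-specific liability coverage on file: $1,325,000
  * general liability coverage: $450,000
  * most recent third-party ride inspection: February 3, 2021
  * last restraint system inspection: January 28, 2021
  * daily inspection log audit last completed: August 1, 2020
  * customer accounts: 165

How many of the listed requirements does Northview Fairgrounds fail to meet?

10

1. ride-specific liability coverage $1,325,000 < $1,400,000 → not met
2. daily inspection log audit 222 days ago vs limit 180 → not met
3. general liability coverage $450,000 < $525,000 → not met
4. operator training 399 days ago vs limit 365 → not met
5. restraint system inspection 42 days ago vs limit 30 → not met
6. condition 'runs mobile/traveling rides' holds; third-party ride inspection 36 days ago vs limit 30 → not met
7. on-site first responders 0 < 4 → not met
8. condition 'runs rides over 30 feet tall' holds; certified ride operators 9 < 12 → not met
9. condition 'runs water rides' holds; emergency-stop system test 281 days ago vs limit 270 → not met
10. non-destructive testing 803 days ago vs limit 730 → not met
Not met: 10 of 10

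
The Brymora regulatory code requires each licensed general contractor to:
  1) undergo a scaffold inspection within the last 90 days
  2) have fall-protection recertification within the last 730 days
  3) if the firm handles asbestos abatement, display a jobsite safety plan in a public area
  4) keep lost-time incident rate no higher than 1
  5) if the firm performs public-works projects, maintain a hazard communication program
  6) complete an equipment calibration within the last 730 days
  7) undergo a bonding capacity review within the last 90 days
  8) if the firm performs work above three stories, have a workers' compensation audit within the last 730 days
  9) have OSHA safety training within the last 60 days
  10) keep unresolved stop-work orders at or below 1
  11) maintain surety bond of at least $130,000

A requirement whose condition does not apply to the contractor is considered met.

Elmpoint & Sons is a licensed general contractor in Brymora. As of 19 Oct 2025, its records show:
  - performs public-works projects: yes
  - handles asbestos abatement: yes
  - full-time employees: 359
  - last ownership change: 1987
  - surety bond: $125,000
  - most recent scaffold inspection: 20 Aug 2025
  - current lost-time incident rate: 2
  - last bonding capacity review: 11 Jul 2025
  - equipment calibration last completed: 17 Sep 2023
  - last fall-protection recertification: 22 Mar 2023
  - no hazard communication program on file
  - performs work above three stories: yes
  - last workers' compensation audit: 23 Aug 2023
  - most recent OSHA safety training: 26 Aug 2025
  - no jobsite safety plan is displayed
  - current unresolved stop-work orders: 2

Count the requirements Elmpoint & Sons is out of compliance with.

9

1. scaffold inspection 60 days ago vs limit 90 → met
2. fall-protection recertification 942 days ago vs limit 730 → not met
3. condition 'handles asbestos abatement' holds; jobsite safety plan absent → not met
4. lost-time incident rate 2 > 1 → not met
5. condition 'performs public-works projects' holds; hazard communication program absent → not met
6. equipment calibration 763 days ago vs limit 730 → not met
7. bonding capacity review 100 days ago vs limit 90 → not met
8. condition 'performs work above three stories' holds; workers' compensation audit 788 days ago vs limit 730 → not met
9. OSHA safety training 54 days ago vs limit 60 → met
10. unresolved stop-work orders 2 > 1 → not met
11. surety bond $125,000 < $130,000 → not met
Not met: 9 of 11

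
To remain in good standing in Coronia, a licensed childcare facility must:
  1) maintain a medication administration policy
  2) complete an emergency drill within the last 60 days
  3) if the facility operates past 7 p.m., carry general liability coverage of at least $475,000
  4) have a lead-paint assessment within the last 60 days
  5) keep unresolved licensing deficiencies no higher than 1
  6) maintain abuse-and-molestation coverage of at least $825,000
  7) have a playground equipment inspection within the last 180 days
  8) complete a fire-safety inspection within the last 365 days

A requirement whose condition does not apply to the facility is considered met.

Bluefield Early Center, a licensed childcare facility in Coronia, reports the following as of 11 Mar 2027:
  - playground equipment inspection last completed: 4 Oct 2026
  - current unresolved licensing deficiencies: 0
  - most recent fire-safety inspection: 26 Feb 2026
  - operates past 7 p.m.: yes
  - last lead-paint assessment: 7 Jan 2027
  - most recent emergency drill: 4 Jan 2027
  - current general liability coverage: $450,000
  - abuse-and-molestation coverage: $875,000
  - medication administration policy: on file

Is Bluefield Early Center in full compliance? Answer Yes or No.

1. medication administration policy present → met
2. emergency drill 66 days ago vs limit 60 → not met
3. condition 'operates past 7 p.m.' holds; general liability coverage $450,000 < $475,000 → not met
4. lead-paint assessment 63 days ago vs limit 60 → not met
5. unresolved licensing deficiencies 0 ≤ 1 → met
6. abuse-and-molestation coverage $875,000 ≥ $825,000 → met
7. playground equipment inspection 158 days ago vs limit 180 → met
8. fire-safety inspection 378 days ago vs limit 365 → not met
Not met: 2, 3, 4, 8

No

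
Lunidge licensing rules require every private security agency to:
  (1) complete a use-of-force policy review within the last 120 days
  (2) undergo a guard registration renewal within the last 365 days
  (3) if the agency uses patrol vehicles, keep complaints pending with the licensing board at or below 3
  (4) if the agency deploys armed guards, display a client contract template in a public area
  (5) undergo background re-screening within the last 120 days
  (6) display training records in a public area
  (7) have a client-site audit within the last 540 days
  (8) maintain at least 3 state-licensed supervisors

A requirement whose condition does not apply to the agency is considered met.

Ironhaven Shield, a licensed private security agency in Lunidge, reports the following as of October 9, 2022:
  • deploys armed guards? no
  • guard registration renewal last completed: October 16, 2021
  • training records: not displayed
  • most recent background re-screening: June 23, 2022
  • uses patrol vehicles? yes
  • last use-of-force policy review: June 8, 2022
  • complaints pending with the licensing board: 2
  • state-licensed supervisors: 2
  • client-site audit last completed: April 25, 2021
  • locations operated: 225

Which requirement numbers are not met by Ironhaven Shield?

1, 6, 8

1. use-of-force policy review 123 days ago vs limit 120 → not met
2. guard registration renewal 358 days ago vs limit 365 → met
3. condition 'uses patrol vehicles' holds; complaints pending with the licensing board 2 ≤ 3 → met
4. condition 'deploys armed guards' does not hold → requirement n/a → met
5. background re-screening 108 days ago vs limit 120 → met
6. training records absent → not met
7. client-site audit 532 days ago vs limit 540 → met
8. state-licensed supervisors 2 < 3 → not met
Not met: 1, 6, 8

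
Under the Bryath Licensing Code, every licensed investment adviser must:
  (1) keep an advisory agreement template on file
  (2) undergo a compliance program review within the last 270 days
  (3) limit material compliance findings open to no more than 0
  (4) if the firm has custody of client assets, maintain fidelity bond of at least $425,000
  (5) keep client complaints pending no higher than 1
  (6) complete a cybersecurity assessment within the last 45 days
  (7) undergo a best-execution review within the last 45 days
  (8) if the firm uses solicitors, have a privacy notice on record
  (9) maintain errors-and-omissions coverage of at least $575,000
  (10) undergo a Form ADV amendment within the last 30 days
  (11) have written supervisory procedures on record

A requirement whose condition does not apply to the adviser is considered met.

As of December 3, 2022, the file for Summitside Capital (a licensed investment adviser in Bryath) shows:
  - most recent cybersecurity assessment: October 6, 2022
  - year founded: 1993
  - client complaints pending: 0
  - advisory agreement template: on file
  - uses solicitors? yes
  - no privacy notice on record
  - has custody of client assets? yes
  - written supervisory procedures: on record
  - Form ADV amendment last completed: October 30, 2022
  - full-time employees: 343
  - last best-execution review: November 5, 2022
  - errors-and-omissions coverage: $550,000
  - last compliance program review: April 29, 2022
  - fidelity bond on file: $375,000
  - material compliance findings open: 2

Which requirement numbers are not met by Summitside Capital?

1. advisory agreement template present → met
2. compliance program review 218 days ago vs limit 270 → met
3. material compliance findings open 2 > 0 → not met
4. condition 'has custody of client assets' holds; fidelity bond $375,000 < $425,000 → not met
5. client complaints pending 0 ≤ 1 → met
6. cybersecurity assessment 58 days ago vs limit 45 → not met
7. best-execution review 28 days ago vs limit 45 → met
8. condition 'uses solicitors' holds; privacy notice absent → not met
9. errors-and-omissions coverage $550,000 < $575,000 → not met
10. Form ADV amendment 34 days ago vs limit 30 → not met
11. written supervisory procedures present → met
Not met: 3, 4, 6, 8, 9, 10

3, 4, 6, 8, 9, 10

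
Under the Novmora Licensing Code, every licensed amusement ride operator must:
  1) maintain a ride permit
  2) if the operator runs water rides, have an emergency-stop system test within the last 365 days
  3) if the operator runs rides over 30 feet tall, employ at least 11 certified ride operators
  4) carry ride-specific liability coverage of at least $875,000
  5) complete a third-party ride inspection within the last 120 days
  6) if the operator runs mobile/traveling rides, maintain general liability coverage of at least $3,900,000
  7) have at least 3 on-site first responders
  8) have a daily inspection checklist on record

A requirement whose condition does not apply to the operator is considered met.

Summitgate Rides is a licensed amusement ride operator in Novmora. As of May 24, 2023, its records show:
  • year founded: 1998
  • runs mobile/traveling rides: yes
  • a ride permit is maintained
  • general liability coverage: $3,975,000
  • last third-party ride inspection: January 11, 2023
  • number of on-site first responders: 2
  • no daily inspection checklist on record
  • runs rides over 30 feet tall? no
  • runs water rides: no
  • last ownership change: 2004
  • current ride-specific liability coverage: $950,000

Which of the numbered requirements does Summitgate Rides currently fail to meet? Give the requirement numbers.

1. ride permit present → met
2. condition 'runs water rides' does not hold → requirement n/a → met
3. condition 'runs rides over 30 feet tall' does not hold → requirement n/a → met
4. ride-specific liability coverage $950,000 ≥ $875,000 → met
5. third-party ride inspection 133 days ago vs limit 120 → not met
6. condition 'runs mobile/traveling rides' holds; general liability coverage $3,975,000 ≥ $3,900,000 → met
7. on-site first responders 2 < 3 → not met
8. daily inspection checklist absent → not met
Not met: 5, 7, 8

5, 7, 8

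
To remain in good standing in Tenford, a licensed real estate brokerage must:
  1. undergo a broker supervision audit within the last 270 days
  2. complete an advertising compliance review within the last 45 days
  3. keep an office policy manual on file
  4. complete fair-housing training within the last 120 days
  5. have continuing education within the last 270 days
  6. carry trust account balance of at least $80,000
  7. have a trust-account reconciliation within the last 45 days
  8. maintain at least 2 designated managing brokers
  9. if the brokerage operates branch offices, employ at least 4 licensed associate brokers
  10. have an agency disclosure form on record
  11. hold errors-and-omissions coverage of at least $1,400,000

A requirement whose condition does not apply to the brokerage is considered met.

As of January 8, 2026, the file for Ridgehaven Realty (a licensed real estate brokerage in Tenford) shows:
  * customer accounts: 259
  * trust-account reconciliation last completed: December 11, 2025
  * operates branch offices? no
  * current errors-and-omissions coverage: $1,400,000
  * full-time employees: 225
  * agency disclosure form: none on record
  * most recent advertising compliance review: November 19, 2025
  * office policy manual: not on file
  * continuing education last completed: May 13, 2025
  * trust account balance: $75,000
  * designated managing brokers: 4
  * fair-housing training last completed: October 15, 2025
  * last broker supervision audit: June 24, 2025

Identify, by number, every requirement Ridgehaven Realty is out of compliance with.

1. broker supervision audit 198 days ago vs limit 270 → met
2. advertising compliance review 50 days ago vs limit 45 → not met
3. office policy manual absent → not met
4. fair-housing training 85 days ago vs limit 120 → met
5. continuing education 240 days ago vs limit 270 → met
6. trust account balance $75,000 < $80,000 → not met
7. trust-account reconciliation 28 days ago vs limit 45 → met
8. designated managing brokers 4 ≥ 2 → met
9. condition 'operates branch offices' does not hold → requirement n/a → met
10. agency disclosure form absent → not met
11. errors-and-omissions coverage $1,400,000 ≥ $1,400,000 → met
Not met: 2, 3, 6, 10

2, 3, 6, 10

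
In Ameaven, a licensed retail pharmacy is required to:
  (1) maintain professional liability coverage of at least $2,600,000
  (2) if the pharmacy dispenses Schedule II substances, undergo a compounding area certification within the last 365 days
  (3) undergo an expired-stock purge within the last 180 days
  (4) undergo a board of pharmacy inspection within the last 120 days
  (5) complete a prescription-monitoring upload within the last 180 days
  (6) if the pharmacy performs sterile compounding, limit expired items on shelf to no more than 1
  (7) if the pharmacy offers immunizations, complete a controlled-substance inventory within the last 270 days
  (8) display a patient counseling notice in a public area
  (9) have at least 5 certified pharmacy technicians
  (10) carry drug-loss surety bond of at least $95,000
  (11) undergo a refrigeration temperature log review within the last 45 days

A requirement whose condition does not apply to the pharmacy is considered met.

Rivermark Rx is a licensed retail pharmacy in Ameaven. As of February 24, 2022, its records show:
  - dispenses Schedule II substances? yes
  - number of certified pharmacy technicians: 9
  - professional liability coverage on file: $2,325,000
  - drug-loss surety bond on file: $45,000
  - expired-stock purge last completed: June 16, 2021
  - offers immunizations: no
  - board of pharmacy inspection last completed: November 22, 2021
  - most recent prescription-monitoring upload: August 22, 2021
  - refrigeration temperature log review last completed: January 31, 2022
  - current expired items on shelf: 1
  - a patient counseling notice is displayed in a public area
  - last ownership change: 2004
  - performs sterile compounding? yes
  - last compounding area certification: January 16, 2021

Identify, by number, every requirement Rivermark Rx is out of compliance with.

1, 2, 3, 5, 10

1. professional liability coverage $2,325,000 < $2,600,000 → not met
2. condition 'dispenses Schedule II substances' holds; compounding area certification 404 days ago vs limit 365 → not met
3. expired-stock purge 253 days ago vs limit 180 → not met
4. board of pharmacy inspection 94 days ago vs limit 120 → met
5. prescription-monitoring upload 186 days ago vs limit 180 → not met
6. condition 'performs sterile compounding' holds; expired items on shelf 1 ≤ 1 → met
7. condition 'offers immunizations' does not hold → requirement n/a → met
8. patient counseling notice present → met
9. certified pharmacy technicians 9 ≥ 5 → met
10. drug-loss surety bond $45,000 < $95,000 → not met
11. refrigeration temperature log review 24 days ago vs limit 45 → met
Not met: 1, 2, 3, 5, 10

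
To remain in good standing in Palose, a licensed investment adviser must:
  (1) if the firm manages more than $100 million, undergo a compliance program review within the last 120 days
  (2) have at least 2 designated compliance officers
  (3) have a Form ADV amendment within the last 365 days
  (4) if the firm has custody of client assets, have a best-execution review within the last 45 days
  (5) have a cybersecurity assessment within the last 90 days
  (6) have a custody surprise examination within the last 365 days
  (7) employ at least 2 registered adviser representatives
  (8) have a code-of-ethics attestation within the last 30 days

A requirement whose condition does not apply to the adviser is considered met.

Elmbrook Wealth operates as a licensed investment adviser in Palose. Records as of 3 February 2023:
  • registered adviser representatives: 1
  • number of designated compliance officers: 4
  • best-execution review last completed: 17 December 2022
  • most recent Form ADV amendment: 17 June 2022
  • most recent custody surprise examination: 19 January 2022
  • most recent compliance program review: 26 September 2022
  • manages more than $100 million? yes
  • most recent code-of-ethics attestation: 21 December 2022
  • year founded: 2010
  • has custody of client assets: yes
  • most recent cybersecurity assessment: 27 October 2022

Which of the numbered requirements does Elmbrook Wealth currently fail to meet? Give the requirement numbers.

1. condition 'manages more than $100 million' holds; compliance program review 130 days ago vs limit 120 → not met
2. designated compliance officers 4 ≥ 2 → met
3. Form ADV amendment 231 days ago vs limit 365 → met
4. condition 'has custody of client assets' holds; best-execution review 48 days ago vs limit 45 → not met
5. cybersecurity assessment 99 days ago vs limit 90 → not met
6. custody surprise examination 380 days ago vs limit 365 → not met
7. registered adviser representatives 1 < 2 → not met
8. code-of-ethics attestation 44 days ago vs limit 30 → not met
Not met: 1, 4, 5, 6, 7, 8

1, 4, 5, 6, 7, 8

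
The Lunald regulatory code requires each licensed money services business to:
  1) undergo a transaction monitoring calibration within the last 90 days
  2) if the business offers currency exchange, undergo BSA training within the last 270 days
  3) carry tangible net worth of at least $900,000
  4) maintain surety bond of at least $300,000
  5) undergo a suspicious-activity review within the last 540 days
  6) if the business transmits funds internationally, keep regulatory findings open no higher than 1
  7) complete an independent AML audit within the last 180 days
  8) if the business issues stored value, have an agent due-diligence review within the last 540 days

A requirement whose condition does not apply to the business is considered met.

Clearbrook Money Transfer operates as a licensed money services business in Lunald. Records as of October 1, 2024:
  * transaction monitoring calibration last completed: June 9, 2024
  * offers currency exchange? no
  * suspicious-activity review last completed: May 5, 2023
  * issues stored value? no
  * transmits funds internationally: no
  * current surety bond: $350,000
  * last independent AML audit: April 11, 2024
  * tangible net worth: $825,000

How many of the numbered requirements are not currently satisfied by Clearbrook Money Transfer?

2

1. transaction monitoring calibration 114 days ago vs limit 90 → not met
2. condition 'offers currency exchange' does not hold → requirement n/a → met
3. tangible net worth $825,000 < $900,000 → not met
4. surety bond $350,000 ≥ $300,000 → met
5. suspicious-activity review 515 days ago vs limit 540 → met
6. condition 'transmits funds internationally' does not hold → requirement n/a → met
7. independent AML audit 173 days ago vs limit 180 → met
8. condition 'issues stored value' does not hold → requirement n/a → met
Not met: 2 of 8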